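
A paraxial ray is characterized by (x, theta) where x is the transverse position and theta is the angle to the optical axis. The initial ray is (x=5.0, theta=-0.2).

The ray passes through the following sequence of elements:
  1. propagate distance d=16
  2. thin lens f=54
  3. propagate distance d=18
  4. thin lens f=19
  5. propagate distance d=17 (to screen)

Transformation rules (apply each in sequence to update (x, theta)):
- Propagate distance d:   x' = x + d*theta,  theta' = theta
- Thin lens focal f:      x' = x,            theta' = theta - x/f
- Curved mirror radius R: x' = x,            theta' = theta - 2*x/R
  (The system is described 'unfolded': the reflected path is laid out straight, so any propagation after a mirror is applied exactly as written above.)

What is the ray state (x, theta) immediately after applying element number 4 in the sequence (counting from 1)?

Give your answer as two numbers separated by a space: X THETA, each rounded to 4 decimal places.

Initial: x=5.0000 theta=-0.2000
After 1 (propagate distance d=16): x=1.8000 theta=-0.2000
After 2 (thin lens f=54): x=1.8000 theta=-7/30 (≈-0.2333)
After 3 (propagate distance d=18): x=-2.4000 theta=-7/30 (≈-0.2333)
After 4 (thin lens f=19): x=-2.4000 theta=-61/570 (≈-0.1070)
Rounded to 4 decimal places: x = -2.4000, theta = -0.1070

Answer: -2.4000 -0.1070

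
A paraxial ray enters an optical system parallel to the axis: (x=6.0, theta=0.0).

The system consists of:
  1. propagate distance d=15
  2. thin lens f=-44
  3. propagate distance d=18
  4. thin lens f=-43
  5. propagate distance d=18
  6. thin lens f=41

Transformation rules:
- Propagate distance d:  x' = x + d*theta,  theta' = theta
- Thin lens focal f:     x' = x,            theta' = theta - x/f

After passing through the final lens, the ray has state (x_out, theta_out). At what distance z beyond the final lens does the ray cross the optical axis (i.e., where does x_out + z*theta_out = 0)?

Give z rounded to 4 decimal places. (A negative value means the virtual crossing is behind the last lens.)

Answer: 744.2072

Derivation:
Initial: x=6.0000 theta=0.0000
After 1 (propagate distance d=15): x=6.0000 theta=0.0000
After 2 (thin lens f=-44): x=6.0000 theta=3/22 (≈0.1364)
After 3 (propagate distance d=18): x=93/11 (≈8.4545) theta=3/22 (≈0.1364)
After 4 (thin lens f=-43): x=93/11 (≈8.4545) theta=315/946 (≈0.3330)
After 5 (propagate distance d=18): x=6834/473 (≈14.4482) theta=315/946 (≈0.3330)
After 6 (thin lens f=41): x=6834/473 (≈14.4482) theta=-753/38786 (≈-0.0194)
z_focus = -x_out/theta_out = -(6834/473)/(-753/38786) = 186796/251 ≈ 744.2072
Rounded to 4 decimal places: z = 744.2072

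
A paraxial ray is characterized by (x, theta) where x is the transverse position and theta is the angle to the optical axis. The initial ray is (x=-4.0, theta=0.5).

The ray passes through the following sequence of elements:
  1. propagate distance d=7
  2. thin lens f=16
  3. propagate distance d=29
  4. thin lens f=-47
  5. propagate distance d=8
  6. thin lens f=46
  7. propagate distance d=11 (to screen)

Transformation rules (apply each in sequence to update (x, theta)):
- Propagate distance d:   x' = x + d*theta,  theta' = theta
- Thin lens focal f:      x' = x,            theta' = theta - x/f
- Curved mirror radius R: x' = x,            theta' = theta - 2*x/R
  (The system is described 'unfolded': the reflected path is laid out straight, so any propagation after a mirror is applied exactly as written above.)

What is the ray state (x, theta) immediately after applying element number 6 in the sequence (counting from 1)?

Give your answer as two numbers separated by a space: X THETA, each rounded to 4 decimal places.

Initial: x=-4.0000 theta=0.5000
After 1 (propagate distance d=7): x=-0.5000 theta=0.5000
After 2 (thin lens f=16): x=-0.5000 theta=17/32 (≈0.5313)
After 3 (propagate distance d=29): x=477/32 (≈14.9063) theta=17/32 (≈0.5313)
After 4 (thin lens f=-47): x=477/32 (≈14.9063) theta=319/376 (≈0.8484)
After 5 (propagate distance d=8): x=32627/1504 (≈21.6935) theta=319/376 (≈0.8484)
After 6 (thin lens f=46): x=32627/1504 (≈21.6935) theta=26069/69184 (≈0.3768)
Rounded to 4 decimal places: x = 21.6935, theta = 0.3768

Answer: 21.6935 0.3768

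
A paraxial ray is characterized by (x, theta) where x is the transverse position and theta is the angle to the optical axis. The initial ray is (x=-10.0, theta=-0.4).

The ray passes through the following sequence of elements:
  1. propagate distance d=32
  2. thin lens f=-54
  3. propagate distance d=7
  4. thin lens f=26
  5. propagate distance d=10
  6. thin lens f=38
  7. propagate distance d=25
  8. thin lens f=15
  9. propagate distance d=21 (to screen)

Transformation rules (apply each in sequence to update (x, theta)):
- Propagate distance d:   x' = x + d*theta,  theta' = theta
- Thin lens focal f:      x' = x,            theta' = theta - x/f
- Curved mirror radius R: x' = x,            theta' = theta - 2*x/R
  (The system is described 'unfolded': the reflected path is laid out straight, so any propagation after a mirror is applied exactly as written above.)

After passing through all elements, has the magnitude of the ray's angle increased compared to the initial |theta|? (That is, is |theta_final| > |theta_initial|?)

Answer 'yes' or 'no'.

Answer: yes

Derivation:
Initial: x=-10.0000 theta=-0.4000
After 1 (propagate distance d=32): x=-22.8000 theta=-0.4000
After 2 (thin lens f=-54): x=-22.8000 theta=-37/45 (≈-0.8222)
After 3 (propagate distance d=7): x=-257/9 (≈-28.5556) theta=-37/45 (≈-0.8222)
After 4 (thin lens f=26): x=-257/9 (≈-28.5556) theta=323/1170 (≈0.2761)
After 5 (propagate distance d=10): x=-1006/39 (≈-25.7949) theta=323/1170 (≈0.2761)
After 6 (thin lens f=38): x=-1006/39 (≈-25.7949) theta=21227/22230 (≈0.9549)
After 7 (propagate distance d=25): x=-8549/4446 (≈-1.9229) theta=21227/22230 (≈0.9549)
After 8 (thin lens f=15): x=-8549/4446 (≈-1.9229) theta=7223/6669 (≈1.0831)
After 9 (propagate distance d=21 (to screen)): x=7121/342 (≈20.8216) theta=7223/6669 (≈1.0831)
|theta_initial|=0.4000 |theta_final|=7223/6669 (≈1.0831) -> increased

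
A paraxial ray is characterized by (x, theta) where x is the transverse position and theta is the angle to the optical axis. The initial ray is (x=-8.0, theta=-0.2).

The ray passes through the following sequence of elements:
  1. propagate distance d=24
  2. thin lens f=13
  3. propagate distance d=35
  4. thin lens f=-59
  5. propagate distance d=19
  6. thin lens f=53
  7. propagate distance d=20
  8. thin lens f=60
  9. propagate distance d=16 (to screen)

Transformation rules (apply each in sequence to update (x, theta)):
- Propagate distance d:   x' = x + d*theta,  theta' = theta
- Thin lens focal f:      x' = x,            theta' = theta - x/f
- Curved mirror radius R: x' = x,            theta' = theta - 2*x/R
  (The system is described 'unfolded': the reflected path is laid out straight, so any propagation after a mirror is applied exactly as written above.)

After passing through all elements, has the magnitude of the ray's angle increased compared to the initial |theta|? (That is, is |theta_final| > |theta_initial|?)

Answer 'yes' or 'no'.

Answer: yes

Derivation:
Initial: x=-8.0000 theta=-0.2000
After 1 (propagate distance d=24): x=-12.8000 theta=-0.2000
After 2 (thin lens f=13): x=-12.8000 theta=51/65 (≈0.7846)
After 3 (propagate distance d=35): x=953/65 (≈14.6615) theta=51/65 (≈0.7846)
After 4 (thin lens f=-59): x=953/65 (≈14.6615) theta=3962/3835 (≈1.0331)
After 5 (propagate distance d=19): x=26301/767 (≈34.2907) theta=3962/3835 (≈1.0331)
After 6 (thin lens f=53): x=26301/767 (≈34.2907) theta=6037/15635 (≈0.3861)
After 7 (propagate distance d=20): x=1707877/40651 (≈42.0132) theta=6037/15635 (≈0.3861)
After 8 (thin lens f=60): x=1707877/40651 (≈42.0132) theta=-153221/487812 (≈-0.3141)
After 9 (propagate distance d=16 (to screen)): x=4510747/121953 (≈36.9876) theta=-153221/487812 (≈-0.3141)
|theta_initial|=0.2000 |theta_final|=153221/487812 (≈0.3141) -> increased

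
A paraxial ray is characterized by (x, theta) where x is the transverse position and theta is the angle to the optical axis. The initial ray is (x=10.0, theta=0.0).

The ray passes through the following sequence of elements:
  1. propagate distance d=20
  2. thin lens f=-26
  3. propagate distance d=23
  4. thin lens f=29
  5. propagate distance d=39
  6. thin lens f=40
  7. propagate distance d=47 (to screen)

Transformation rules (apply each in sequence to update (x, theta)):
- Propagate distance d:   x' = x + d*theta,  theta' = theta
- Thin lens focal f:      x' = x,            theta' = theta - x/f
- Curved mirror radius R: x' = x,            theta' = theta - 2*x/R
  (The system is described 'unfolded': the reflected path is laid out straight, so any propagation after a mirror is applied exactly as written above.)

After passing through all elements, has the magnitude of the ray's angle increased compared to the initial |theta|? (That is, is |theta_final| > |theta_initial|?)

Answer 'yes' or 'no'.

Answer: yes

Derivation:
Initial: x=10.0000 theta=0.0000
After 1 (propagate distance d=20): x=10.0000 theta=0.0000
After 2 (thin lens f=-26): x=10.0000 theta=5/13 (≈0.3846)
After 3 (propagate distance d=23): x=245/13 (≈18.8462) theta=5/13 (≈0.3846)
After 4 (thin lens f=29): x=245/13 (≈18.8462) theta=-100/377 (≈-0.2653)
After 5 (propagate distance d=39): x=3205/377 (≈8.5013) theta=-100/377 (≈-0.2653)
After 6 (thin lens f=40): x=3205/377 (≈8.5013) theta=-1441/3016 (≈-0.4778)
After 7 (propagate distance d=47 (to screen)): x=-42087/3016 (≈-13.9546) theta=-1441/3016 (≈-0.4778)
|theta_initial|=0.0000 |theta_final|=1441/3016 (≈0.4778) -> increased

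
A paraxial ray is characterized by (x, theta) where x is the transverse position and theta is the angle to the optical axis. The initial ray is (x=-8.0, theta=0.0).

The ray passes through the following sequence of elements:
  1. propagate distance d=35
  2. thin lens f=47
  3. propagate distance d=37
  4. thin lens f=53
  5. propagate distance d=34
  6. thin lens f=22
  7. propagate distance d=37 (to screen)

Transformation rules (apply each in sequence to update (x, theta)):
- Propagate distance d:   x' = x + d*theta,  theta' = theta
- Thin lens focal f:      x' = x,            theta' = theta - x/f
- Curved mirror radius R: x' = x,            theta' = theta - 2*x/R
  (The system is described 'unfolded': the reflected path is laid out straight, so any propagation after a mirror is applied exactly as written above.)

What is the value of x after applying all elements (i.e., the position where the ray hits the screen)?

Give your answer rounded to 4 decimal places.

Initial: x=-8.0000 theta=0.0000
After 1 (propagate distance d=35): x=-8.0000 theta=0.0000
After 2 (thin lens f=47): x=-8.0000 theta=8/47 (≈0.1702)
After 3 (propagate distance d=37): x=-80/47 (≈-1.7021) theta=8/47 (≈0.1702)
After 4 (thin lens f=53): x=-80/47 (≈-1.7021) theta=504/2491 (≈0.2023)
After 5 (propagate distance d=34): x=12896/2491 (≈5.1770) theta=504/2491 (≈0.2023)
After 6 (thin lens f=22): x=12896/2491 (≈5.1770) theta=-904/27401 (≈-0.0330)
After 7 (propagate distance d=37 (to screen)): x=108408/27401 (≈3.9564) theta=-904/27401 (≈-0.0330)
Rounded to 4 decimal places: x = 3.9564

Answer: 3.9564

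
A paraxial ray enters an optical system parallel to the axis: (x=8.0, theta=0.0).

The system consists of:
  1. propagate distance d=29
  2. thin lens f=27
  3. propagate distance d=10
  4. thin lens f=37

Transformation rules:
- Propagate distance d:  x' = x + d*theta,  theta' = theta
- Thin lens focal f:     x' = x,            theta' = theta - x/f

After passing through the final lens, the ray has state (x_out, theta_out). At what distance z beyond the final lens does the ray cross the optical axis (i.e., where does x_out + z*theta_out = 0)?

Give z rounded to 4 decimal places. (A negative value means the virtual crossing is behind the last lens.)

Answer: 11.6481

Derivation:
Initial: x=8.0000 theta=0.0000
After 1 (propagate distance d=29): x=8.0000 theta=0.0000
After 2 (thin lens f=27): x=8.0000 theta=-8/27 (≈-0.2963)
After 3 (propagate distance d=10): x=136/27 (≈5.0370) theta=-8/27 (≈-0.2963)
After 4 (thin lens f=37): x=136/27 (≈5.0370) theta=-16/37 (≈-0.4324)
z_focus = -x_out/theta_out = -(136/27)/(-16/37) = 629/54 ≈ 11.6481
Rounded to 4 decimal places: z = 11.6481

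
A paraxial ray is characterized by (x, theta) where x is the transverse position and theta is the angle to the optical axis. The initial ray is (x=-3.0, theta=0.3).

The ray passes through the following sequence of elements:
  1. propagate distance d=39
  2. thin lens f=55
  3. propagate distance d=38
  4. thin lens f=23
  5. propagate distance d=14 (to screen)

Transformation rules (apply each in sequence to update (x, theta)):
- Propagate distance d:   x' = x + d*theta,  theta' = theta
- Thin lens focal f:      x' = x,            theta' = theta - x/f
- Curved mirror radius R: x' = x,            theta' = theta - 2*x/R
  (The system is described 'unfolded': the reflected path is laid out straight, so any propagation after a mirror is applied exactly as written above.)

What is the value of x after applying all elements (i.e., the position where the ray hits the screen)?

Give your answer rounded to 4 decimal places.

Answer: 7.4986

Derivation:
Initial: x=-3.0000 theta=0.3000
After 1 (propagate distance d=39): x=8.7000 theta=0.3000
After 2 (thin lens f=55): x=8.7000 theta=39/275 (≈0.1418)
After 3 (propagate distance d=38): x=7749/550 (≈14.0891) theta=39/275 (≈0.1418)
After 4 (thin lens f=23): x=7749/550 (≈14.0891) theta=-1191/2530 (≈-0.4708)
After 5 (propagate distance d=14 (to screen)): x=94857/12650 (≈7.4986) theta=-1191/2530 (≈-0.4708)
Rounded to 4 decimal places: x = 7.4986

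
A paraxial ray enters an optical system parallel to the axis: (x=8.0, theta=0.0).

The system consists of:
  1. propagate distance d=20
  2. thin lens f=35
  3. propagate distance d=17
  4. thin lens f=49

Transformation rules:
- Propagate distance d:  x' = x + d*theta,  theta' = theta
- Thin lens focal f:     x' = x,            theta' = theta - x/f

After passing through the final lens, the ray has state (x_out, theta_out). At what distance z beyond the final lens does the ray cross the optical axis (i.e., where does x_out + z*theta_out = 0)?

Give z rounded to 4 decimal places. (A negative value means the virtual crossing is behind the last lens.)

Answer: 13.1642

Derivation:
Initial: x=8.0000 theta=0.0000
After 1 (propagate distance d=20): x=8.0000 theta=0.0000
After 2 (thin lens f=35): x=8.0000 theta=-8/35 (≈-0.2286)
After 3 (propagate distance d=17): x=144/35 (≈4.1143) theta=-8/35 (≈-0.2286)
After 4 (thin lens f=49): x=144/35 (≈4.1143) theta=-536/1715 (≈-0.3125)
z_focus = -x_out/theta_out = -(144/35)/(-536/1715) = 882/67 ≈ 13.1642
Rounded to 4 decimal places: z = 13.1642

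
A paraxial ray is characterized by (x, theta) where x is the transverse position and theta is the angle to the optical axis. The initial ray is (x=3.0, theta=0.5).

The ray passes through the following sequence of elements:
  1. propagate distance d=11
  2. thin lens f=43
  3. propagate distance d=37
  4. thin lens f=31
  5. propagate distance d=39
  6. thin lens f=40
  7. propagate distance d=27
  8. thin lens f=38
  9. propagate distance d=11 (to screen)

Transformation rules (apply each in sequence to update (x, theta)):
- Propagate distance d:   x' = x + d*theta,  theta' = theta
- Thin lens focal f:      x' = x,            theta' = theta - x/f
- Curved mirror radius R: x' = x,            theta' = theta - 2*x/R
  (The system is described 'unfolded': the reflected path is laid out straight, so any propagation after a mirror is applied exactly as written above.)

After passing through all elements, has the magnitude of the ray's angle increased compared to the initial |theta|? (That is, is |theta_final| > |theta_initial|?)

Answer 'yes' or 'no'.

Answer: no

Derivation:
Initial: x=3.0000 theta=0.5000
After 1 (propagate distance d=11): x=8.5000 theta=0.5000
After 2 (thin lens f=43): x=8.5000 theta=13/43 (≈0.3023)
After 3 (propagate distance d=37): x=1693/86 (≈19.6860) theta=13/43 (≈0.3023)
After 4 (thin lens f=31): x=1693/86 (≈19.6860) theta=-887/2666 (≈-0.3327)
After 5 (propagate distance d=39): x=8945/1333 (≈6.7104) theta=-887/2666 (≈-0.3327)
After 6 (thin lens f=40): x=8945/1333 (≈6.7104) theta=-5337/10664 (≈-0.5005)
After 7 (propagate distance d=27): x=-72539/10664 (≈-6.8022) theta=-5337/10664 (≈-0.5005)
After 8 (thin lens f=38): x=-72539/10664 (≈-6.8022) theta=-130267/405232 (≈-0.3215)
After 9 (propagate distance d=11 (to screen)): x=-4189419/405232 (≈-10.3383) theta=-130267/405232 (≈-0.3215)
|theta_initial|=0.5000 |theta_final|=130267/405232 (≈0.3215) -> not increased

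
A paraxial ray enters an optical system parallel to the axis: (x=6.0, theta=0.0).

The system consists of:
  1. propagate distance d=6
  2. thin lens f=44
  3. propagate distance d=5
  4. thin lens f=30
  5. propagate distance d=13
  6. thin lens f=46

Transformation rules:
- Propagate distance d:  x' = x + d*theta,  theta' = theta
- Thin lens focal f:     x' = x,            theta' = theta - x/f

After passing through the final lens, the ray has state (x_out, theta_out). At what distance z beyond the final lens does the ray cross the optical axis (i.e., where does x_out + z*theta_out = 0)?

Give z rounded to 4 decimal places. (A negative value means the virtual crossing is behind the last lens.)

Initial: x=6.0000 theta=0.0000
After 1 (propagate distance d=6): x=6.0000 theta=0.0000
After 2 (thin lens f=44): x=6.0000 theta=-3/22 (≈-0.1364)
After 3 (propagate distance d=5): x=117/22 (≈5.3182) theta=-3/22 (≈-0.1364)
After 4 (thin lens f=30): x=117/22 (≈5.3182) theta=-69/220 (≈-0.3136)
After 5 (propagate distance d=13): x=273/220 (≈1.2409) theta=-69/220 (≈-0.3136)
After 6 (thin lens f=46): x=273/220 (≈1.2409) theta=-3447/10120 (≈-0.3406)
z_focus = -x_out/theta_out = -(273/220)/(-3447/10120) = 4186/1149 ≈ 3.6432
Rounded to 4 decimal places: z = 3.6432

Answer: 3.6432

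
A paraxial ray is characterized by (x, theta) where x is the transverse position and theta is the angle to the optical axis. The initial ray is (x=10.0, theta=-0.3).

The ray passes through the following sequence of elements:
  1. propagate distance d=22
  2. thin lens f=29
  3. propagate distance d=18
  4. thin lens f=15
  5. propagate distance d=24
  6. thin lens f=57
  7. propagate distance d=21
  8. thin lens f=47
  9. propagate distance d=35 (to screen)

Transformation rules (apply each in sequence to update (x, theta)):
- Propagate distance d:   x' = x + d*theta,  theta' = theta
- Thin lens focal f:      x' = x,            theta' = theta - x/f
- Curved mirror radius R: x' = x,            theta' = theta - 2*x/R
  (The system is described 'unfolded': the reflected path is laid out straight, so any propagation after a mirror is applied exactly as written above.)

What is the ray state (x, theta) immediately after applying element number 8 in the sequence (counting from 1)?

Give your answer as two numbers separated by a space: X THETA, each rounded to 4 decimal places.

Initial: x=10.0000 theta=-0.3000
After 1 (propagate distance d=22): x=3.4000 theta=-0.3000
After 2 (thin lens f=29): x=3.4000 theta=-121/290 (≈-0.4172)
After 3 (propagate distance d=18): x=-596/145 (≈-4.1103) theta=-121/290 (≈-0.4172)
After 4 (thin lens f=15): x=-596/145 (≈-4.1103) theta=-623/4350 (≈-0.1432)
After 5 (propagate distance d=24): x=-5472/725 (≈-7.5476) theta=-623/4350 (≈-0.1432)
After 6 (thin lens f=57): x=-5472/725 (≈-7.5476) theta=-47/4350 (≈-0.0108)
After 7 (propagate distance d=21): x=-11273/1450 (≈-7.7745) theta=-47/4350 (≈-0.0108)
After 8 (thin lens f=47): x=-11273/1450 (≈-7.7745) theta=109/705 (≈0.1546)
Rounded to 4 decimal places: x = -7.7745, theta = 0.1546

Answer: -7.7745 0.1546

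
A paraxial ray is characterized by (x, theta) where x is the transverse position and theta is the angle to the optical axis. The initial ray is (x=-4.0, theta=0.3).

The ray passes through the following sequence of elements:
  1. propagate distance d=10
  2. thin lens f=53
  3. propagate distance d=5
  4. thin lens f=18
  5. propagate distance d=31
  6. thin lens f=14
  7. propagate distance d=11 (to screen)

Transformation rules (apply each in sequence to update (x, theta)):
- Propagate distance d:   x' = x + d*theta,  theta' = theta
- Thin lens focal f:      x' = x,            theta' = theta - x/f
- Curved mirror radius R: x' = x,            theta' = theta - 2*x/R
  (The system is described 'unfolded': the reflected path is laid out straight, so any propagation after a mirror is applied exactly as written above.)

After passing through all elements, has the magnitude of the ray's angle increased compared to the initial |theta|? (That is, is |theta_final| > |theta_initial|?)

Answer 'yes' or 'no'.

Initial: x=-4.0000 theta=0.3000
After 1 (propagate distance d=10): x=-1.0000 theta=0.3000
After 2 (thin lens f=53): x=-1.0000 theta=169/530 (≈0.3189)
After 3 (propagate distance d=5): x=63/106 (≈0.5943) theta=169/530 (≈0.3189)
After 4 (thin lens f=18): x=63/106 (≈0.5943) theta=303/1060 (≈0.2858)
After 5 (propagate distance d=31): x=10023/1060 (≈9.4557) theta=303/1060 (≈0.2858)
After 6 (thin lens f=14): x=10023/1060 (≈9.4557) theta=-5781/14840 (≈-0.3896)
After 7 (propagate distance d=11 (to screen)): x=76731/14840 (≈5.1706) theta=-5781/14840 (≈-0.3896)
|theta_initial|=0.3000 |theta_final|=5781/14840 (≈0.3896) -> increased

Answer: yes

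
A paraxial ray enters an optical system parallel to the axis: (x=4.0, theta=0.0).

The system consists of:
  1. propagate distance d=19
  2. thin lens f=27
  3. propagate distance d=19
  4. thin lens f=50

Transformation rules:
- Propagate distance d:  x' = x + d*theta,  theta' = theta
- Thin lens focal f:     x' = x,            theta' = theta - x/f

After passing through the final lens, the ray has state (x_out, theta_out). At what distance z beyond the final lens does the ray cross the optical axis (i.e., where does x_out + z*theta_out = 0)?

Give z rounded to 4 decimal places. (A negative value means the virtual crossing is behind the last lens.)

Answer: 6.8966

Derivation:
Initial: x=4.0000 theta=0.0000
After 1 (propagate distance d=19): x=4.0000 theta=0.0000
After 2 (thin lens f=27): x=4.0000 theta=-4/27 (≈-0.1481)
After 3 (propagate distance d=19): x=32/27 (≈1.1852) theta=-4/27 (≈-0.1481)
After 4 (thin lens f=50): x=32/27 (≈1.1852) theta=-116/675 (≈-0.1719)
z_focus = -x_out/theta_out = -(32/27)/(-116/675) = 200/29 ≈ 6.8966
Rounded to 4 decimal places: z = 6.8966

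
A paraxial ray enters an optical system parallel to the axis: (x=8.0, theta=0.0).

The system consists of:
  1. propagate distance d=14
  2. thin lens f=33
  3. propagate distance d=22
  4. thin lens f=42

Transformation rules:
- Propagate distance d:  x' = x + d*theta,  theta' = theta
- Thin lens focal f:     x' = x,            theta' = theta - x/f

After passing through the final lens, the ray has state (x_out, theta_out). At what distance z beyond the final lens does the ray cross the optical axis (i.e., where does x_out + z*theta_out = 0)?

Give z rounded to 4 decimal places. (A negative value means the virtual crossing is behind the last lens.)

Answer: 8.7170

Derivation:
Initial: x=8.0000 theta=0.0000
After 1 (propagate distance d=14): x=8.0000 theta=0.0000
After 2 (thin lens f=33): x=8.0000 theta=-8/33 (≈-0.2424)
After 3 (propagate distance d=22): x=8/3 (≈2.6667) theta=-8/33 (≈-0.2424)
After 4 (thin lens f=42): x=8/3 (≈2.6667) theta=-212/693 (≈-0.3059)
z_focus = -x_out/theta_out = -(8/3)/(-212/693) = 462/53 ≈ 8.7170
Rounded to 4 decimal places: z = 8.7170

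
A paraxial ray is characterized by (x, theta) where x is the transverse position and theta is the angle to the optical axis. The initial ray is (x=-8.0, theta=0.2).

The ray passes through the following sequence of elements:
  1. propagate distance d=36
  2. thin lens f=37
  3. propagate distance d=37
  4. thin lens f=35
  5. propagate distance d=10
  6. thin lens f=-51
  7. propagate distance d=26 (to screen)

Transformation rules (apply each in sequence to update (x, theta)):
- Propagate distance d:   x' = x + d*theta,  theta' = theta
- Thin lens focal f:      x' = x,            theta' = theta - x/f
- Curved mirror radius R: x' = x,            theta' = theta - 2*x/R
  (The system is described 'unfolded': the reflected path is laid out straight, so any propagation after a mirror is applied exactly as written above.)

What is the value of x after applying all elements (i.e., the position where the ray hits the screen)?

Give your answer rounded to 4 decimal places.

Answer: 11.5915

Derivation:
Initial: x=-8.0000 theta=0.2000
After 1 (propagate distance d=36): x=-0.8000 theta=0.2000
After 2 (thin lens f=37): x=-0.8000 theta=41/185 (≈0.2216)
After 3 (propagate distance d=37): x=7.4000 theta=41/185 (≈0.2216)
After 4 (thin lens f=35): x=7.4000 theta=66/6475 (≈0.0102)
After 5 (propagate distance d=10): x=1943/259 (≈7.5019) theta=66/6475 (≈0.0102)
After 6 (thin lens f=-51): x=1943/259 (≈7.5019) theta=51941/330225 (≈0.1573)
After 7 (propagate distance d=26 (to screen)): x=3827791/330225 (≈11.5915) theta=51941/330225 (≈0.1573)
Rounded to 4 decimal places: x = 11.5915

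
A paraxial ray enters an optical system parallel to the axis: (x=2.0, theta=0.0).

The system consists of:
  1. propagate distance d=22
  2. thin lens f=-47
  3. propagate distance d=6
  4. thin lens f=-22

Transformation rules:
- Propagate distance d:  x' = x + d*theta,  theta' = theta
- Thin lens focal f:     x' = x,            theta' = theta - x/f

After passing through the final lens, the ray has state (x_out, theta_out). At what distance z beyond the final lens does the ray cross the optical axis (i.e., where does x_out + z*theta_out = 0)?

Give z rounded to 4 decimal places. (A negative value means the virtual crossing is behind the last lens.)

Answer: -15.5467

Derivation:
Initial: x=2.0000 theta=0.0000
After 1 (propagate distance d=22): x=2.0000 theta=0.0000
After 2 (thin lens f=-47): x=2.0000 theta=2/47 (≈0.0426)
After 3 (propagate distance d=6): x=106/47 (≈2.2553) theta=2/47 (≈0.0426)
After 4 (thin lens f=-22): x=106/47 (≈2.2553) theta=75/517 (≈0.1451)
z_focus = -x_out/theta_out = -(106/47)/(75/517) = -1166/75 ≈ -15.5467
Rounded to 4 decimal places: z = -15.5467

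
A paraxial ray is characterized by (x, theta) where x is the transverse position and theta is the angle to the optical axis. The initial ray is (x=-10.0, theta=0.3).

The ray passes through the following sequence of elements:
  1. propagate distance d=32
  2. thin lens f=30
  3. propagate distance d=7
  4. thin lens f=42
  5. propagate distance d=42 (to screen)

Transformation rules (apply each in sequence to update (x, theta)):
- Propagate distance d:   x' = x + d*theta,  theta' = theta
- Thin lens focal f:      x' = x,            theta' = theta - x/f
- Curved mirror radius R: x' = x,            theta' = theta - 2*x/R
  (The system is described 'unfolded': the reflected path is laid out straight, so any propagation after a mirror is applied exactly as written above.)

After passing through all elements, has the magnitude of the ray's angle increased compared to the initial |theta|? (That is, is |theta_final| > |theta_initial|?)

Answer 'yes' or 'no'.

Initial: x=-10.0000 theta=0.3000
After 1 (propagate distance d=32): x=-0.4000 theta=0.3000
After 2 (thin lens f=30): x=-0.4000 theta=47/150 (≈0.3133)
After 3 (propagate distance d=7): x=269/150 (≈1.7933) theta=47/150 (≈0.3133)
After 4 (thin lens f=42): x=269/150 (≈1.7933) theta=341/1260 (≈0.2706)
After 5 (propagate distance d=42 (to screen)): x=13.1600 theta=341/1260 (≈0.2706)
|theta_initial|=0.3000 |theta_final|=341/1260 (≈0.2706) -> not increased

Answer: no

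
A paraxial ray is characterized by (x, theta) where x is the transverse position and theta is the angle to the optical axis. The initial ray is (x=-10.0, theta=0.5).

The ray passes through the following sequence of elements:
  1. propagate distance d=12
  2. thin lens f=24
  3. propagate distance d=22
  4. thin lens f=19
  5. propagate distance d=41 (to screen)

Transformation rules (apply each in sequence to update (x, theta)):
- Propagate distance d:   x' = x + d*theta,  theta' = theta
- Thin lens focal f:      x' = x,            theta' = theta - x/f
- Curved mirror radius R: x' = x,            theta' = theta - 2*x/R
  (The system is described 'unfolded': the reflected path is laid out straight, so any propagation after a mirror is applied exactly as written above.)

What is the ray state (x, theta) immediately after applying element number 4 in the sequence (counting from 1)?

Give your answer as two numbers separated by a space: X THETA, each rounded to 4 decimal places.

Answer: 10.6667 0.1053

Derivation:
Initial: x=-10.0000 theta=0.5000
After 1 (propagate distance d=12): x=-4.0000 theta=0.5000
After 2 (thin lens f=24): x=-4.0000 theta=2/3 (≈0.6667)
After 3 (propagate distance d=22): x=32/3 (≈10.6667) theta=2/3 (≈0.6667)
After 4 (thin lens f=19): x=32/3 (≈10.6667) theta=2/19 (≈0.1053)
Rounded to 4 decimal places: x = 10.6667, theta = 0.1053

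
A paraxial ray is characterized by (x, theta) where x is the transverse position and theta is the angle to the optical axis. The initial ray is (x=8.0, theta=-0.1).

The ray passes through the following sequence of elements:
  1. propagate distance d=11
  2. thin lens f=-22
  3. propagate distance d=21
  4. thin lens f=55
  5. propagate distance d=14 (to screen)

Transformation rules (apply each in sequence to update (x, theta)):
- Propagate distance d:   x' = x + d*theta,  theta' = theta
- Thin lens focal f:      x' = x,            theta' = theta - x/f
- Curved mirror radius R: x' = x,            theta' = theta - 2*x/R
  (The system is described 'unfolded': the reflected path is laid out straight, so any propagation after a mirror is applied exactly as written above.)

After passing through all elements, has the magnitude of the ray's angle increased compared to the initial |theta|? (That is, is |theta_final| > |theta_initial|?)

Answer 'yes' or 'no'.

Initial: x=8.0000 theta=-0.1000
After 1 (propagate distance d=11): x=6.9000 theta=-0.1000
After 2 (thin lens f=-22): x=6.9000 theta=47/220 (≈0.2136)
After 3 (propagate distance d=21): x=501/44 (≈11.3864) theta=47/220 (≈0.2136)
After 4 (thin lens f=55): x=501/44 (≈11.3864) theta=4/605 (≈0.0066)
After 5 (propagate distance d=14 (to screen)): x=27779/2420 (≈11.4789) theta=4/605 (≈0.0066)
|theta_initial|=0.1000 |theta_final|=4/605 (≈0.0066) -> not increased

Answer: no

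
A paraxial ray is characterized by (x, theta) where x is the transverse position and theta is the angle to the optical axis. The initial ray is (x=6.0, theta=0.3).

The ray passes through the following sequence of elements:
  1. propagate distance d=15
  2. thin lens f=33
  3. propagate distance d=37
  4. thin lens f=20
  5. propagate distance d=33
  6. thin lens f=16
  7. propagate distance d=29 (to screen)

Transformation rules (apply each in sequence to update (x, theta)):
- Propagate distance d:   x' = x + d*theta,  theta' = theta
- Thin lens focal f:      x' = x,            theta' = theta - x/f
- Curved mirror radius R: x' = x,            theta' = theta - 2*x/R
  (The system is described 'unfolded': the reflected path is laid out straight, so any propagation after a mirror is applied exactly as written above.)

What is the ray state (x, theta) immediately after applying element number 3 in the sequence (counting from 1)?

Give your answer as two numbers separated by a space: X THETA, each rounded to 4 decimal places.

Initial: x=6.0000 theta=0.3000
After 1 (propagate distance d=15): x=10.5000 theta=0.3000
After 2 (thin lens f=33): x=10.5000 theta=-1/55 (≈-0.0182)
After 3 (propagate distance d=37): x=1081/110 (≈9.8273) theta=-1/55 (≈-0.0182)
Rounded to 4 decimal places: x = 9.8273, theta = -0.0182

Answer: 9.8273 -0.0182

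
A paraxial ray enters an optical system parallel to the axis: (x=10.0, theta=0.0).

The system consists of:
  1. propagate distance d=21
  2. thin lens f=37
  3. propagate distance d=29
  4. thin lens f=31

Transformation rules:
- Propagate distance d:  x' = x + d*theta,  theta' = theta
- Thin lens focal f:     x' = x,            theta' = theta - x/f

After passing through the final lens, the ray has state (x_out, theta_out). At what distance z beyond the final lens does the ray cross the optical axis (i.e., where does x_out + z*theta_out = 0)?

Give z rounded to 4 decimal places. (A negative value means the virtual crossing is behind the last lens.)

Answer: 6.3590

Derivation:
Initial: x=10.0000 theta=0.0000
After 1 (propagate distance d=21): x=10.0000 theta=0.0000
After 2 (thin lens f=37): x=10.0000 theta=-10/37 (≈-0.2703)
After 3 (propagate distance d=29): x=80/37 (≈2.1622) theta=-10/37 (≈-0.2703)
After 4 (thin lens f=31): x=80/37 (≈2.1622) theta=-390/1147 (≈-0.3400)
z_focus = -x_out/theta_out = -(80/37)/(-390/1147) = 248/39 ≈ 6.3590
Rounded to 4 decimal places: z = 6.3590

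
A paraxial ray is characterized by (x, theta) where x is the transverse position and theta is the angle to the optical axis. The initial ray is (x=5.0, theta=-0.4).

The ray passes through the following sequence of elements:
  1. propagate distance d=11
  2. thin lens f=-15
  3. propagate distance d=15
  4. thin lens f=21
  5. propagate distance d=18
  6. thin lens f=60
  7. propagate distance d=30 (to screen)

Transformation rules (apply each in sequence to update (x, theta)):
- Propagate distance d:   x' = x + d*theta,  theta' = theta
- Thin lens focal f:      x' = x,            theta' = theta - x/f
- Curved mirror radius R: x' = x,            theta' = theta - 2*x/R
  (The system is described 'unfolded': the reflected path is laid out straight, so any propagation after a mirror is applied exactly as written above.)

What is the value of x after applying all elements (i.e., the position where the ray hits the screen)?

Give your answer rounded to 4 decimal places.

Initial: x=5.0000 theta=-0.4000
After 1 (propagate distance d=11): x=0.6000 theta=-0.4000
After 2 (thin lens f=-15): x=0.6000 theta=-0.3600
After 3 (propagate distance d=15): x=-4.8000 theta=-0.3600
After 4 (thin lens f=21): x=-4.8000 theta=-23/175 (≈-0.1314)
After 5 (propagate distance d=18): x=-1254/175 (≈-7.1657) theta=-23/175 (≈-0.1314)
After 6 (thin lens f=60): x=-1254/175 (≈-7.1657) theta=-0.0120
After 7 (propagate distance d=30 (to screen)): x=-1317/175 (≈-7.5257) theta=-0.0120
Rounded to 4 decimal places: x = -7.5257

Answer: -7.5257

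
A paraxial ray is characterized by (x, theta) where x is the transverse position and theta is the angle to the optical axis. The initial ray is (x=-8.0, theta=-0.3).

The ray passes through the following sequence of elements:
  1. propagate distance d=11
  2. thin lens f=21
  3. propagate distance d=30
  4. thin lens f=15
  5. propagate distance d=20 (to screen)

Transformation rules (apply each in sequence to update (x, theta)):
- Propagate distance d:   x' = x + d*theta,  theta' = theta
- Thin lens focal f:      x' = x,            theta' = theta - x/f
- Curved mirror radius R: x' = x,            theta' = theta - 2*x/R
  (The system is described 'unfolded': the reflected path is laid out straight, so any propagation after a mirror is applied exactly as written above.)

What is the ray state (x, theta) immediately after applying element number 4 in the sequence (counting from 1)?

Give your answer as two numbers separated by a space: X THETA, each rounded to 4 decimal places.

Answer: -4.1571 0.5152

Derivation:
Initial: x=-8.0000 theta=-0.3000
After 1 (propagate distance d=11): x=-11.3000 theta=-0.3000
After 2 (thin lens f=21): x=-11.3000 theta=5/21 (≈0.2381)
After 3 (propagate distance d=30): x=-291/70 (≈-4.1571) theta=5/21 (≈0.2381)
After 4 (thin lens f=15): x=-291/70 (≈-4.1571) theta=541/1050 (≈0.5152)
Rounded to 4 decimal places: x = -4.1571, theta = 0.5152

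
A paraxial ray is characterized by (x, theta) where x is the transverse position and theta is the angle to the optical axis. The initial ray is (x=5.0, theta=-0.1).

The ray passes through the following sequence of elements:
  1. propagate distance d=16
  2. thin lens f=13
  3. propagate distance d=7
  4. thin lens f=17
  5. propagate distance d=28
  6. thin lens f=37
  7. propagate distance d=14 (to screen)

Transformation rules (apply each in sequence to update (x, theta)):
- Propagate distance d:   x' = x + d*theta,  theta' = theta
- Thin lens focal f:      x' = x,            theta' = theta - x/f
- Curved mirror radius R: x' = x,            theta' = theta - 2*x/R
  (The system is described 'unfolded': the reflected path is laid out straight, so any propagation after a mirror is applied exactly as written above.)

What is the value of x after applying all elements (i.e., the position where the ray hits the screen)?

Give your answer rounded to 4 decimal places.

Initial: x=5.0000 theta=-0.1000
After 1 (propagate distance d=16): x=3.4000 theta=-0.1000
After 2 (thin lens f=13): x=3.4000 theta=-47/130 (≈-0.3615)
After 3 (propagate distance d=7): x=113/130 (≈0.8692) theta=-47/130 (≈-0.3615)
After 4 (thin lens f=17): x=113/130 (≈0.8692) theta=-456/1105 (≈-0.4127)
After 5 (propagate distance d=28): x=-4723/442 (≈-10.6855) theta=-456/1105 (≈-0.4127)
After 6 (thin lens f=37): x=-4723/442 (≈-10.6855) theta=-10129/81770 (≈-0.1239)
After 7 (propagate distance d=14 (to screen)): x=-1015561/81770 (≈-12.4197) theta=-10129/81770 (≈-0.1239)
Rounded to 4 decimal places: x = -12.4197

Answer: -12.4197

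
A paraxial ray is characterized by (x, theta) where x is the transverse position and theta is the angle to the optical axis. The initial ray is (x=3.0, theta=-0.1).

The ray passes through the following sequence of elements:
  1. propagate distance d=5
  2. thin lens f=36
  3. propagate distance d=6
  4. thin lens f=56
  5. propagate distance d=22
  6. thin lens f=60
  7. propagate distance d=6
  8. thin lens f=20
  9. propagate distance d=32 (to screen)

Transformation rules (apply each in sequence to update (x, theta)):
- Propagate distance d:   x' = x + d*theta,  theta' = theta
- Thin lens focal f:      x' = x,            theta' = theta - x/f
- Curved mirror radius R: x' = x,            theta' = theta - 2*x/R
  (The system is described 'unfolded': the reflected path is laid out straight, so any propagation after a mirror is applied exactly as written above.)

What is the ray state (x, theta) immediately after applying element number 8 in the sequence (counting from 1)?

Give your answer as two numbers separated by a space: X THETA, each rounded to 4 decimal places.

Answer: -3.7201 0.0372

Derivation:
Initial: x=3.0000 theta=-0.1000
After 1 (propagate distance d=5): x=2.5000 theta=-0.1000
After 2 (thin lens f=36): x=2.5000 theta=-61/360 (≈-0.1694)
After 3 (propagate distance d=6): x=89/60 (≈1.4833) theta=-61/360 (≈-0.1694)
After 4 (thin lens f=56): x=89/60 (≈1.4833) theta=-395/2016 (≈-0.1959)
After 5 (propagate distance d=22): x=-14249/5040 (≈-2.8272) theta=-395/2016 (≈-0.1959)
After 6 (thin lens f=60): x=-14249/5040 (≈-2.8272) theta=-45001/302400 (≈-0.1488)
After 7 (propagate distance d=6): x=-62497/16800 (≈-3.7201) theta=-45001/302400 (≈-0.1488)
After 8 (thin lens f=20): x=-62497/16800 (≈-3.7201) theta=112463/3024000 (≈0.0372)
Rounded to 4 decimal places: x = -3.7201, theta = 0.0372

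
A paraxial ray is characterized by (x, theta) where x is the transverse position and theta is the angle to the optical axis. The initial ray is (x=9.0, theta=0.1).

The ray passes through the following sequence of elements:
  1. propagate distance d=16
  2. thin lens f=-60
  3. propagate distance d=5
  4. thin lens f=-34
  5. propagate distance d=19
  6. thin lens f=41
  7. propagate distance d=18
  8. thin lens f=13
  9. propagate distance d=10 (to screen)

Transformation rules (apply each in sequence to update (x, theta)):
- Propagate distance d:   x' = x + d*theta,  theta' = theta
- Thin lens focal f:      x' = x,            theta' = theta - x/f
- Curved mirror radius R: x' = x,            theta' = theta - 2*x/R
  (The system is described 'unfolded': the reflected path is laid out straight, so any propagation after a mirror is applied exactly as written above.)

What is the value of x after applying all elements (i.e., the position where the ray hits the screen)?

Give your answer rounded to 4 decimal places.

Answer: 6.1650

Derivation:
Initial: x=9.0000 theta=0.1000
After 1 (propagate distance d=16): x=10.6000 theta=0.1000
After 2 (thin lens f=-60): x=10.6000 theta=83/300 (≈0.2767)
After 3 (propagate distance d=5): x=719/60 (≈11.9833) theta=83/300 (≈0.2767)
After 4 (thin lens f=-34): x=719/60 (≈11.9833) theta=2139/3400 (≈0.6291)
After 5 (propagate distance d=19): x=244153/10200 (≈23.9366) theta=2139/3400 (≈0.6291)
After 6 (thin lens f=41): x=244153/10200 (≈23.9366) theta=2368/52275 (≈0.0453)
After 7 (propagate distance d=18): x=2070253/83640 (≈24.7519) theta=2368/52275 (≈0.0453)
After 8 (thin lens f=13): x=2070253/83640 (≈24.7519) theta=-3368331/1812200 (≈-1.8587)
After 9 (propagate distance d=10 (to screen)): x=6703303/1087320 (≈6.1650) theta=-3368331/1812200 (≈-1.8587)
Rounded to 4 decimal places: x = 6.1650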